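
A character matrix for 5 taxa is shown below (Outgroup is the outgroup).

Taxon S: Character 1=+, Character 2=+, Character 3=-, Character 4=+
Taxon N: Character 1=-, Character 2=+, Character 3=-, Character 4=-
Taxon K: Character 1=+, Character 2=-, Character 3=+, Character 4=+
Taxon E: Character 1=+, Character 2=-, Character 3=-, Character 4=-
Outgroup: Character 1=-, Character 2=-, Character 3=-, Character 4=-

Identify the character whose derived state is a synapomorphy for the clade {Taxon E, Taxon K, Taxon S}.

Character 1

The outgroup has state '-' for every character, so '+' is the derived state throughout.
Character 1: derived state '+' in Taxon E, Taxon K, and Taxon S only — synapomorphy for {Taxon E, Taxon K, Taxon S}.
Character 2 (state '+') occurs in Taxon N and Taxon S but conflicts with the nesting implied by the other characters — most parsimoniously interpreted as homoplasy.
Character 3 (derived state '+') is unique to Taxon K (autapomorphy; uninformative for grouping).
Character 4: derived state '+' in Taxon K and Taxon S only — synapomorphy for {Taxon K, Taxon S}.
Most parsimonious ingroup topology: (Taxon N,((Taxon S,Taxon K),Taxon E)).
The clade {Taxon E, Taxon K, Taxon S} is supported by Character 1: its derived state '+' occurs in exactly those taxa and in no other taxon (including the outgroup).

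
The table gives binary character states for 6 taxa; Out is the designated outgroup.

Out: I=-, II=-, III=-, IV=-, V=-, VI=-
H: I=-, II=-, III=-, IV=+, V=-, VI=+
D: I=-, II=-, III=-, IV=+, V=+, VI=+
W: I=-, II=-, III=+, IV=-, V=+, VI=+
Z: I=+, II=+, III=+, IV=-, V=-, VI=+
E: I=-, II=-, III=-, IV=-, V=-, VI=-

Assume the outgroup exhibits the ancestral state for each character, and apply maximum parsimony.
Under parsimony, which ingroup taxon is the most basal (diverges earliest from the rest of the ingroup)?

E

The outgroup has state '-' for every character, so '+' is the derived state throughout.
I: derived state '+' in Z only — an autapomorphy, so it tells us nothing about relationships among taxa.
II: derived state '+' in Z only — an autapomorphy, so it tells us nothing about relationships among taxa.
Only W and Z show the derived state '+' for III, supporting them as a clade.
IV (derived state '+') is shared by D and H — a synapomorphy uniting that clade.
V (state '+') occurs in D and W but conflicts with the nesting implied by the other characters — most parsimoniously interpreted as homoplasy.
VI: derived state '+' in D, H, W, and Z only — synapomorphy for {D, H, W, Z}.
Most parsimonious ingroup topology: (((H,D),(W,Z)),E).
E is sister to the clade containing all other ingroup taxa, so it is the earliest-diverging (most basal) ingroup lineage.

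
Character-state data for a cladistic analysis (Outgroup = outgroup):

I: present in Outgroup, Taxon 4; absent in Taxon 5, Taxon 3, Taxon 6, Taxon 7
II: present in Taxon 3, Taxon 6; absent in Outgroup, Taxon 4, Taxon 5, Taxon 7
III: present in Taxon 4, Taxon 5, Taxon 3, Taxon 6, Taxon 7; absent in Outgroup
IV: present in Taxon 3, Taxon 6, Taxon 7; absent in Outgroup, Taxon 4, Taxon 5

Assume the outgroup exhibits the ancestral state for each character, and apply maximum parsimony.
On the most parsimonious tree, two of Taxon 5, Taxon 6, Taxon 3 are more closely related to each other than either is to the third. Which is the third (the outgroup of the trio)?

Taxon 5

Character polarity is set by the outgroup: the derived state is whichever differs from the outgroup's state, so for I the derived state is 'absent', and for the remaining characters it is 'present'.
Only Taxon 3, Taxon 5, Taxon 6, and Taxon 7 show the derived state 'absent' for I, supporting them as a clade.
II (derived state 'present') is shared by Taxon 3 and Taxon 6 — a synapomorphy uniting that clade.
III (derived state 'present') is shared by all ingroup taxa — unites the whole ingroup.
IV (derived state 'present') is shared by Taxon 3, Taxon 6, and Taxon 7 — a synapomorphy uniting that clade.
Most parsimonious ingroup topology: (Taxon 4,(Taxon 5,((Taxon 3,Taxon 6),Taxon 7))).
Taxon 3 and Taxon 6 share a more recent common ancestor with each other than either does with Taxon 5, so Taxon 5 is the least closely related of the three.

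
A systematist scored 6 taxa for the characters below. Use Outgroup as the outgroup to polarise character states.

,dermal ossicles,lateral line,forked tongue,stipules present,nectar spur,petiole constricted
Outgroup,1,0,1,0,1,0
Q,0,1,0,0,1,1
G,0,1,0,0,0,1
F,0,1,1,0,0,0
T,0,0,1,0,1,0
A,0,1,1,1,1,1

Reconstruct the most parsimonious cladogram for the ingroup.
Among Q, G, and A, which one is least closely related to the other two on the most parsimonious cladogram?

Character polarity is set by the outgroup: the derived state is whichever differs from the outgroup's state, so for dermal ossicles, forked tongue, nectar spur the derived state is '0', and for the remaining characters it is '1'.
All ingroup taxa share the derived state '0' for dermal ossicles; it defines the ingroup but does not resolve relationships within it.
lateral line (derived state '1') is shared by A, F, G, and Q — a synapomorphy uniting that clade.
forked tongue: derived state '0' in G and Q only — synapomorphy for {G, Q}.
stipules present (derived state '1') is unique to A (autapomorphy; uninformative for grouping).
nectar spur (state '0') occurs in F and G but conflicts with the nesting implied by the other characters — most parsimoniously interpreted as homoplasy.
petiole constricted (derived state '1') is shared by A, G, and Q — a synapomorphy uniting that clade.
Most parsimonious ingroup topology: ((((Q,G),A),F),T).
G and Q share a more recent common ancestor with each other than either does with A, so A is the least closely related of the three.

A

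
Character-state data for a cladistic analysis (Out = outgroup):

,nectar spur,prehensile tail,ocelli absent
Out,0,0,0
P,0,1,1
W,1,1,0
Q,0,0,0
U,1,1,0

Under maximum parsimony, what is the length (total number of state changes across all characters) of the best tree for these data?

3

The outgroup has state '0' for every character, so '1' is the derived state throughout.
nectar spur (derived state '1') is shared by U and W — a synapomorphy uniting that clade.
prehensile tail: derived state '1' in P, U, and W only — synapomorphy for {P, U, W}.
ocelli absent (derived state '1') is unique to P (autapomorphy; uninformative for grouping).
Most parsimonious ingroup topology: ((P,(W,U)),Q).
Changes per character on this tree: nectar spur: 1; prehensile tail: 1; ocelli absent: 1.
Total = 3.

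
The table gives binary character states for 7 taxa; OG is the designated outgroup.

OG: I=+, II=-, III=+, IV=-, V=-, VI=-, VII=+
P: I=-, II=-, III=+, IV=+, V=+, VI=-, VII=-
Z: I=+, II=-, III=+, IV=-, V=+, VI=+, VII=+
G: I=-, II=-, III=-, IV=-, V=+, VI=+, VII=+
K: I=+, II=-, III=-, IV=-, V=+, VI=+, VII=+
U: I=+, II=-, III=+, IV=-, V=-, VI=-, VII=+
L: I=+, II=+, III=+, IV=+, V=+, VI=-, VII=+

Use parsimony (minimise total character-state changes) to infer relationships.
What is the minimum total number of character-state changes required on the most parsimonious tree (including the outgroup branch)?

8

Character polarity is set by the outgroup: the derived state is whichever differs from the outgroup's state, so for I, III, VII the derived state is '-', and for the remaining characters it is '+'.
I groups G and P, which is incompatible with the clades supported by the remaining characters; treating it as convergent (homoplasy) costs fewer steps than any alternative tree.
II (derived state '+') is unique to L (autapomorphy; uninformative for grouping).
III: derived state '-' in G and K only — synapomorphy for {G, K}.
IV (derived state '+') is shared by L and P — a synapomorphy uniting that clade.
V: derived state '+' in G, K, L, P, and Z only — synapomorphy for {G, K, L, P, Z}.
VI (derived state '+') is shared by G, K, and Z — a synapomorphy uniting that clade.
VII: derived state '-' in P only — an autapomorphy, so it tells us nothing about relationships among taxa.
Most parsimonious ingroup topology: (((P,L),(Z,(G,K))),U).
Changes per character on this tree: I: 2; II: 1; III: 1; IV: 1; V: 1; VI: 1; VII: 1.
Total = 8.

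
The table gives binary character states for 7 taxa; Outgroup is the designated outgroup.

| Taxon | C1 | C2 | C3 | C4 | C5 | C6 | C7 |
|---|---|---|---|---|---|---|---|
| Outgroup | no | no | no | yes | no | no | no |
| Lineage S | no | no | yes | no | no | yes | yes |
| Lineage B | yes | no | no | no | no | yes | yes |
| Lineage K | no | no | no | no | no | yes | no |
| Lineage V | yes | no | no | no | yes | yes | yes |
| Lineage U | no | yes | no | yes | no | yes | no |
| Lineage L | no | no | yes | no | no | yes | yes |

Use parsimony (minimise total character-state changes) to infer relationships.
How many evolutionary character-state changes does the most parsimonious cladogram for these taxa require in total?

Character polarity is set by the outgroup: the derived state is whichever differs from the outgroup's state, so for C4 the derived state is 'no', and for the remaining characters it is 'yes'.
Only Lineage B and Lineage V show the derived state 'yes' for C1, supporting them as a clade.
C2 (derived state 'yes') is unique to Lineage U (autapomorphy; uninformative for grouping).
C3: derived state 'yes' in Lineage L and Lineage S only — synapomorphy for {Lineage L, Lineage S}.
Only Lineage B, Lineage K, Lineage L, Lineage S, and Lineage V show the derived state 'no' for C4, supporting them as a clade.
C5: derived state 'yes' in Lineage V only — an autapomorphy, so it tells us nothing about relationships among taxa.
All ingroup taxa share the derived state 'yes' for C6; it defines the ingroup but does not resolve relationships within it.
Only Lineage B, Lineage L, Lineage S, and Lineage V show the derived state 'yes' for C7, supporting them as a clade.
Most parsimonious ingroup topology: ((((Lineage S,Lineage L),(Lineage B,Lineage V)),Lineage K),Lineage U).
Changes per character on this tree: C1: 1; C2: 1; C3: 1; C4: 1; C5: 1; C6: 1; C7: 1.
Total = 7.

7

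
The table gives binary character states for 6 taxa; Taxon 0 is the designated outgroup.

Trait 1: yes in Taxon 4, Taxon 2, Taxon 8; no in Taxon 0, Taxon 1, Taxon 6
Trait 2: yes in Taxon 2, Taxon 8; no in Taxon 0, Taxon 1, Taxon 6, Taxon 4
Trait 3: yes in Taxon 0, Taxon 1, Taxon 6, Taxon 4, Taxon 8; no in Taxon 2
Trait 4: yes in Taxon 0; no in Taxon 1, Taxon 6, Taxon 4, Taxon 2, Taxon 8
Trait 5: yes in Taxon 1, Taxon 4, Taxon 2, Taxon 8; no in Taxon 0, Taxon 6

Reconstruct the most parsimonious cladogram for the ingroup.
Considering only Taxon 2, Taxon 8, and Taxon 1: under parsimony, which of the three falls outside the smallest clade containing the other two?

Taxon 1

Character polarity is set by the outgroup: the derived state is whichever differs from the outgroup's state, so for Trait 3, Trait 4 the derived state is 'no', and for the remaining characters it is 'yes'.
Trait 1 (derived state 'yes') is shared by Taxon 2, Taxon 4, and Taxon 8 — a synapomorphy uniting that clade.
Trait 2: derived state 'yes' in Taxon 2 and Taxon 8 only — synapomorphy for {Taxon 2, Taxon 8}.
Trait 3: derived state 'no' in Taxon 2 only — an autapomorphy, so it tells us nothing about relationships among taxa.
All ingroup taxa share the derived state 'no' for Trait 4; it defines the ingroup but does not resolve relationships within it.
Only Taxon 1, Taxon 2, Taxon 4, and Taxon 8 show the derived state 'yes' for Trait 5, supporting them as a clade.
Most parsimonious ingroup topology: ((Taxon 1,(Taxon 4,(Taxon 2,Taxon 8))),Taxon 6).
Taxon 2 and Taxon 8 share a more recent common ancestor with each other than either does with Taxon 1, so Taxon 1 is the least closely related of the three.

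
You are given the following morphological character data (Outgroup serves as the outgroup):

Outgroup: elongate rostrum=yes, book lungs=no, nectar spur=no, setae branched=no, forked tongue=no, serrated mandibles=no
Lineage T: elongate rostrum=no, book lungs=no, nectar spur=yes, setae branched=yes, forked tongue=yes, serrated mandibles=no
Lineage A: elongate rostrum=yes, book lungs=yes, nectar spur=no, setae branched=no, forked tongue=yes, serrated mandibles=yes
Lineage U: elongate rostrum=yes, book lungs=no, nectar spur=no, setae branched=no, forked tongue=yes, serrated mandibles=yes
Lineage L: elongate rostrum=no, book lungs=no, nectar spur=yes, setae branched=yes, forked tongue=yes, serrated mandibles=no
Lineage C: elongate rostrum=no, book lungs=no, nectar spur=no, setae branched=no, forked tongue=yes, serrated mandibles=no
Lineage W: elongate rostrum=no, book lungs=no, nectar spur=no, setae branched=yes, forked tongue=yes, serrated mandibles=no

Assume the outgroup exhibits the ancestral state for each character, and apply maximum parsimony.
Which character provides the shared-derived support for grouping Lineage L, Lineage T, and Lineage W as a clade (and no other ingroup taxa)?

setae branched

Character polarity is set by the outgroup: the derived state is whichever differs from the outgroup's state, so for elongate rostrum the derived state is 'no', and for the remaining characters it is 'yes'.
elongate rostrum (derived state 'no') is shared by Lineage C, Lineage L, Lineage T, and Lineage W — a synapomorphy uniting that clade.
book lungs (derived state 'yes') is unique to Lineage A (autapomorphy; uninformative for grouping).
Only Lineage L and Lineage T show the derived state 'yes' for nectar spur, supporting them as a clade.
setae branched: derived state 'yes' in Lineage L, Lineage T, and Lineage W only — synapomorphy for {Lineage L, Lineage T, Lineage W}.
All ingroup taxa share the derived state 'yes' for forked tongue; it defines the ingroup but does not resolve relationships within it.
Only Lineage A and Lineage U show the derived state 'yes' for serrated mandibles, supporting them as a clade.
Most parsimonious ingroup topology: ((((Lineage T,Lineage L),Lineage W),Lineage C),(Lineage A,Lineage U)).
The clade {Lineage L, Lineage T, Lineage W} is supported by setae branched: its derived state 'yes' occurs in exactly those taxa and in no other taxon (including the outgroup).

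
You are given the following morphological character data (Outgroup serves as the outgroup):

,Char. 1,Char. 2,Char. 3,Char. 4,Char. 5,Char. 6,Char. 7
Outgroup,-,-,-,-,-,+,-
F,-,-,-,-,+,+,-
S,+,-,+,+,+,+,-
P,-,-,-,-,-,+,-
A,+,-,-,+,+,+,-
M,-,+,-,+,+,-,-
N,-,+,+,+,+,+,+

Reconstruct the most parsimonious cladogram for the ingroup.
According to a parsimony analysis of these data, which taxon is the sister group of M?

Character polarity is set by the outgroup: the derived state is whichever differs from the outgroup's state, so for Char. 6 the derived state is '-', and for the remaining characters it is '+'.
Only A and S show the derived state '+' for Char. 1, supporting them as a clade.
Char. 2 (derived state '+') is shared by M and N — a synapomorphy uniting that clade.
Char. 3 (state '+') occurs in N and S but conflicts with the nesting implied by the other characters — most parsimoniously interpreted as homoplasy.
Char. 4 (derived state '+') is shared by A, M, N, and S — a synapomorphy uniting that clade.
Char. 5 (derived state '+') is shared by A, F, M, N, and S — a synapomorphy uniting that clade.
Char. 6 (derived state '-') is unique to M (autapomorphy; uninformative for grouping).
Char. 7 (derived state '+') is unique to N (autapomorphy; uninformative for grouping).
Most parsimonious ingroup topology: ((F,((S,A),(M,N))),P).
M and N form a cherry on this tree, so they are sister taxa.

N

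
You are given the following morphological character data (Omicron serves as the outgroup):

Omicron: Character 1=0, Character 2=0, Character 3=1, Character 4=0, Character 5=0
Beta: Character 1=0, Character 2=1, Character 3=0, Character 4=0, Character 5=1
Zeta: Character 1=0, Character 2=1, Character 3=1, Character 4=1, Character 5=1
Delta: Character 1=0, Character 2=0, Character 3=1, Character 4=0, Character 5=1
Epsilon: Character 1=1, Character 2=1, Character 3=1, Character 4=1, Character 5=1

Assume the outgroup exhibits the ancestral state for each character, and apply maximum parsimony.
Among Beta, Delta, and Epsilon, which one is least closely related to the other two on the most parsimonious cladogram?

Character polarity is set by the outgroup: the derived state is whichever differs from the outgroup's state, so for Character 3 the derived state is '0', and for the remaining characters it is '1'.
Character 1 (derived state '1') is unique to Epsilon (autapomorphy; uninformative for grouping).
Character 2: derived state '1' in Beta, Epsilon, and Zeta only — synapomorphy for {Beta, Epsilon, Zeta}.
Character 3: derived state '0' in Beta only — an autapomorphy, so it tells us nothing about relationships among taxa.
Character 4 (derived state '1') is shared by Epsilon and Zeta — a synapomorphy uniting that clade.
Character 5 (derived state '1') is shared by all ingroup taxa — unites the whole ingroup.
Most parsimonious ingroup topology: ((Beta,(Zeta,Epsilon)),Delta).
Beta and Epsilon share a more recent common ancestor with each other than either does with Delta, so Delta is the least closely related of the three.

Delta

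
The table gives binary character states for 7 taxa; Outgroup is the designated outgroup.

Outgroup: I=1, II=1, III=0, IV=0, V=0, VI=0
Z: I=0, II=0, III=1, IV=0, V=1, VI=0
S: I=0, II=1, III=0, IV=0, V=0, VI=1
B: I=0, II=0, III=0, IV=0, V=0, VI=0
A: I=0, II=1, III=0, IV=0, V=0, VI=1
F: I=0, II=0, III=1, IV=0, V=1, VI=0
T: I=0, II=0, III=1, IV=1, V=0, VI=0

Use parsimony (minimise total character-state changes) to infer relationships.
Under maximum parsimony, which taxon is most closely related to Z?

Character polarity is set by the outgroup: the derived state is whichever differs from the outgroup's state, so for I, II the derived state is '0', and for the remaining characters it is '1'.
I (derived state '0') is shared by all ingroup taxa — unites the whole ingroup.
II: derived state '0' in B, F, T, and Z only — synapomorphy for {B, F, T, Z}.
III (derived state '1') is shared by F, T, and Z — a synapomorphy uniting that clade.
IV: derived state '1' in T only — an autapomorphy, so it tells us nothing about relationships among taxa.
V (derived state '1') is shared by F and Z — a synapomorphy uniting that clade.
Only A and S show the derived state '1' for VI, supporting them as a clade.
Most parsimonious ingroup topology: ((B,(T,(F,Z))),(A,S)).
Z and F form a cherry on this tree, so they are sister taxa.

F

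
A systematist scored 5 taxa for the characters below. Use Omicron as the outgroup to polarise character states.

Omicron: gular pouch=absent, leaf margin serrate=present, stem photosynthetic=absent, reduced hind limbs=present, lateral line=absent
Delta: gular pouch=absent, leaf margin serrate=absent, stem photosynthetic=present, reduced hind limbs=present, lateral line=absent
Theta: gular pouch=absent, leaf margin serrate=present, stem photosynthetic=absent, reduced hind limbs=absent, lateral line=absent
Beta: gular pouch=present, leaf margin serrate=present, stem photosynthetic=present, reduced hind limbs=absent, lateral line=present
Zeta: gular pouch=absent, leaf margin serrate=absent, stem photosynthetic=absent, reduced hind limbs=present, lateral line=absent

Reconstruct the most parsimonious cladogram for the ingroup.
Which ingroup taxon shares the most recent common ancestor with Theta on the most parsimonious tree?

Character polarity is set by the outgroup: the derived state is whichever differs from the outgroup's state, so for leaf margin serrate, reduced hind limbs the derived state is 'absent', and for the remaining characters it is 'present'.
gular pouch: derived state 'present' in Beta only — an autapomorphy, so it tells us nothing about relationships among taxa.
leaf margin serrate (derived state 'absent') is shared by Delta and Zeta — a synapomorphy uniting that clade.
stem photosynthetic (state 'present') occurs in Beta and Delta but conflicts with the nesting implied by the other characters — most parsimoniously interpreted as homoplasy.
reduced hind limbs (derived state 'absent') is shared by Beta and Theta — a synapomorphy uniting that clade.
lateral line: derived state 'present' in Beta only — an autapomorphy, so it tells us nothing about relationships among taxa.
Most parsimonious ingroup topology: ((Delta,Zeta),(Theta,Beta)).
Theta and Beta form a cherry on this tree, so they are sister taxa.

Beta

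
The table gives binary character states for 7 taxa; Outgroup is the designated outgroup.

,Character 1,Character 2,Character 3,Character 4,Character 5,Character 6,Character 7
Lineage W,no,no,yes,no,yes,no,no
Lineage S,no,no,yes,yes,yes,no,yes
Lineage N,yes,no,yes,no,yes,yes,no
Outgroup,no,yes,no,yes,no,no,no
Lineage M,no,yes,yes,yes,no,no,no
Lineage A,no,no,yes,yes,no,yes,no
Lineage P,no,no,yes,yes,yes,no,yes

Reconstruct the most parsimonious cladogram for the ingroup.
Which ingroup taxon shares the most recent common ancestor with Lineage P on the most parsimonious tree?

Lineage S

Character polarity is set by the outgroup: the derived state is whichever differs from the outgroup's state, so for Character 2, Character 4 the derived state is 'no', and for the remaining characters it is 'yes'.
Character 1 (derived state 'yes') is unique to Lineage N (autapomorphy; uninformative for grouping).
Character 2 (derived state 'no') is shared by Lineage A, Lineage N, Lineage P, Lineage S, and Lineage W — a synapomorphy uniting that clade.
Character 3 (derived state 'yes') is shared by all ingroup taxa — unites the whole ingroup.
Character 4: derived state 'no' in Lineage N and Lineage W only — synapomorphy for {Lineage N, Lineage W}.
Only Lineage N, Lineage P, Lineage S, and Lineage W show the derived state 'yes' for Character 5, supporting them as a clade.
Character 6 (state 'yes') occurs in Lineage A and Lineage N but conflicts with the nesting implied by the other characters — most parsimoniously interpreted as homoplasy.
Character 7: derived state 'yes' in Lineage P and Lineage S only — synapomorphy for {Lineage P, Lineage S}.
Most parsimonious ingroup topology: (Lineage M,(((Lineage S,Lineage P),(Lineage W,Lineage N)),Lineage A)).
Lineage P and Lineage S form a cherry on this tree, so they are sister taxa.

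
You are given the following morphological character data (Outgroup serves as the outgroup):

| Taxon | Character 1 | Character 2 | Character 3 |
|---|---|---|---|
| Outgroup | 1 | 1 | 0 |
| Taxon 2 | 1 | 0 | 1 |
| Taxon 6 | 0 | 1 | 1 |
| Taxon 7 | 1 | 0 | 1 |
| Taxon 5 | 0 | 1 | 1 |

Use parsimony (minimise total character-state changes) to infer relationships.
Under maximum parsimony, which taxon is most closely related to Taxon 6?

Character polarity is set by the outgroup: the derived state is whichever differs from the outgroup's state, so for Character 1, Character 2 the derived state is '0', and for the remaining characters it is '1'.
Only Taxon 5 and Taxon 6 show the derived state '0' for Character 1, supporting them as a clade.
Character 2 (derived state '0') is shared by Taxon 2 and Taxon 7 — a synapomorphy uniting that clade.
All ingroup taxa share the derived state '1' for Character 3; it defines the ingroup but does not resolve relationships within it.
Most parsimonious ingroup topology: ((Taxon 2,Taxon 7),(Taxon 6,Taxon 5)).
Taxon 6 and Taxon 5 form a cherry on this tree, so they are sister taxa.

Taxon 5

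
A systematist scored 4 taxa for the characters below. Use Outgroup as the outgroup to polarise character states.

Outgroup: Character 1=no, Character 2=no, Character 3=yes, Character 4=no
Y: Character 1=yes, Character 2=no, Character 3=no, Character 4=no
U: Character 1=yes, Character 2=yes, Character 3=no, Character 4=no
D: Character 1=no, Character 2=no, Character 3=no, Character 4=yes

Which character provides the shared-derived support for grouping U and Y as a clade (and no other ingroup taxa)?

Character 1

Character polarity is set by the outgroup: the derived state is whichever differs from the outgroup's state, so for Character 3 the derived state is 'no', and for the remaining characters it is 'yes'.
Character 1: derived state 'yes' in U and Y only — synapomorphy for {U, Y}.
Character 2: derived state 'yes' in U only — an autapomorphy, so it tells us nothing about relationships among taxa.
Character 3 (derived state 'no') is shared by all ingroup taxa — unites the whole ingroup.
Character 4: derived state 'yes' in D only — an autapomorphy, so it tells us nothing about relationships among taxa.
Most parsimonious ingroup topology: ((Y,U),D).
The clade {U, Y} is supported by Character 1: its derived state 'yes' occurs in exactly those taxa and in no other taxon (including the outgroup).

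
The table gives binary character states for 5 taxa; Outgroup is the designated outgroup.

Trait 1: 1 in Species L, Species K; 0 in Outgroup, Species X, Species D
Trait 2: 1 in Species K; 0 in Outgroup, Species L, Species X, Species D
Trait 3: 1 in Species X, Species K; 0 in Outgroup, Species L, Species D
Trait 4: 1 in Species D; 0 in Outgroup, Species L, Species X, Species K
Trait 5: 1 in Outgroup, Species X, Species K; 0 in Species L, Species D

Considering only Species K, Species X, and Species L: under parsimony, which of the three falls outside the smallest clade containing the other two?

Species L

Character polarity is set by the outgroup: the derived state is whichever differs from the outgroup's state, so for Trait 5 the derived state is '0', and for the remaining characters it is '1'.
Trait 1 (state '1') occurs in Species K and Species L but conflicts with the nesting implied by the other characters — most parsimoniously interpreted as homoplasy.
Trait 2 (derived state '1') is unique to Species K (autapomorphy; uninformative for grouping).
Trait 3: derived state '1' in Species K and Species X only — synapomorphy for {Species K, Species X}.
Trait 4 (derived state '1') is unique to Species D (autapomorphy; uninformative for grouping).
Trait 5: derived state '0' in Species D and Species L only — synapomorphy for {Species D, Species L}.
Most parsimonious ingroup topology: ((Species L,Species D),(Species X,Species K)).
Species X and Species K share a more recent common ancestor with each other than either does with Species L, so Species L is the least closely related of the three.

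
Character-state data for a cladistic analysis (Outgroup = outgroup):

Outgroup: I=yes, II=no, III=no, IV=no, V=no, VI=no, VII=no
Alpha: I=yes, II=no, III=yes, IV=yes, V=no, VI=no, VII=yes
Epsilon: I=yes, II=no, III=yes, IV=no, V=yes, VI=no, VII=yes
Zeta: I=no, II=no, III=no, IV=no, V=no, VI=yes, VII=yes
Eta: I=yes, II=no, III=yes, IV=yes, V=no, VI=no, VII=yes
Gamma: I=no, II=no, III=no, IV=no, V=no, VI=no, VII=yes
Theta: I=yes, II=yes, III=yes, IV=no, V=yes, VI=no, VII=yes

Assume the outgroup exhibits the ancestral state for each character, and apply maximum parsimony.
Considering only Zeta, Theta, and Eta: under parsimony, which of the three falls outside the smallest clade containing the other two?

Character polarity is set by the outgroup: the derived state is whichever differs from the outgroup's state, so for I the derived state is 'no', and for the remaining characters it is 'yes'.
Only Gamma and Zeta show the derived state 'no' for I, supporting them as a clade.
II (derived state 'yes') is unique to Theta (autapomorphy; uninformative for grouping).
III: derived state 'yes' in Alpha, Epsilon, Eta, and Theta only — synapomorphy for {Alpha, Epsilon, Eta, Theta}.
IV (derived state 'yes') is shared by Alpha and Eta — a synapomorphy uniting that clade.
V (derived state 'yes') is shared by Epsilon and Theta — a synapomorphy uniting that clade.
VI: derived state 'yes' in Zeta only — an autapomorphy, so it tells us nothing about relationships among taxa.
All ingroup taxa share the derived state 'yes' for VII; it defines the ingroup but does not resolve relationships within it.
Most parsimonious ingroup topology: (((Alpha,Eta),(Epsilon,Theta)),(Zeta,Gamma)).
Theta and Eta share a more recent common ancestor with each other than either does with Zeta, so Zeta is the least closely related of the three.

Zeta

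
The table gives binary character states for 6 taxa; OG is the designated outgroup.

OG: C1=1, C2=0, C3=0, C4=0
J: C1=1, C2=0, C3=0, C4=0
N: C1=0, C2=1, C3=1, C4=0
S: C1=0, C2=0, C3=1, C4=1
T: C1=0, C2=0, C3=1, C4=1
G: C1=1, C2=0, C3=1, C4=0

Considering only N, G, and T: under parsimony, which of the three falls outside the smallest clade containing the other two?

Character polarity is set by the outgroup: the derived state is whichever differs from the outgroup's state, so for C1 the derived state is '0', and for the remaining characters it is '1'.
C1 (derived state '0') is shared by N, S, and T — a synapomorphy uniting that clade.
C2 (derived state '1') is unique to N (autapomorphy; uninformative for grouping).
C3 (derived state '1') is shared by G, N, S, and T — a synapomorphy uniting that clade.
C4: derived state '1' in S and T only — synapomorphy for {S, T}.
Most parsimonious ingroup topology: (J,((N,(S,T)),G)).
T and N share a more recent common ancestor with each other than either does with G, so G is the least closely related of the three.

G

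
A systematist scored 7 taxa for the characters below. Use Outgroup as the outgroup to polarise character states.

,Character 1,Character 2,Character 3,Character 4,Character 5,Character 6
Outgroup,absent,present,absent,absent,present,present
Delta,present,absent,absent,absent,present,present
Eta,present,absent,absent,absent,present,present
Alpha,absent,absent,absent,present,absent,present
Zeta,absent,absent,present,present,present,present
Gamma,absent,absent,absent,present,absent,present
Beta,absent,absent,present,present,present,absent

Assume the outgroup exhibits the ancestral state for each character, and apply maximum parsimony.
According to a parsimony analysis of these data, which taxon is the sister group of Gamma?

Character polarity is set by the outgroup: the derived state is whichever differs from the outgroup's state, so for Character 2, Character 5, Character 6 the derived state is 'absent', and for the remaining characters it is 'present'.
Character 1 (derived state 'present') is shared by Delta and Eta — a synapomorphy uniting that clade.
Character 2 (derived state 'absent') is shared by all ingroup taxa — unites the whole ingroup.
Only Beta and Zeta show the derived state 'present' for Character 3, supporting them as a clade.
Only Alpha, Beta, Gamma, and Zeta show the derived state 'present' for Character 4, supporting them as a clade.
Character 5 (derived state 'absent') is shared by Alpha and Gamma — a synapomorphy uniting that clade.
Character 6 (derived state 'absent') is unique to Beta (autapomorphy; uninformative for grouping).
Most parsimonious ingroup topology: ((Delta,Eta),((Alpha,Gamma),(Zeta,Beta))).
Gamma and Alpha form a cherry on this tree, so they are sister taxa.

Alpha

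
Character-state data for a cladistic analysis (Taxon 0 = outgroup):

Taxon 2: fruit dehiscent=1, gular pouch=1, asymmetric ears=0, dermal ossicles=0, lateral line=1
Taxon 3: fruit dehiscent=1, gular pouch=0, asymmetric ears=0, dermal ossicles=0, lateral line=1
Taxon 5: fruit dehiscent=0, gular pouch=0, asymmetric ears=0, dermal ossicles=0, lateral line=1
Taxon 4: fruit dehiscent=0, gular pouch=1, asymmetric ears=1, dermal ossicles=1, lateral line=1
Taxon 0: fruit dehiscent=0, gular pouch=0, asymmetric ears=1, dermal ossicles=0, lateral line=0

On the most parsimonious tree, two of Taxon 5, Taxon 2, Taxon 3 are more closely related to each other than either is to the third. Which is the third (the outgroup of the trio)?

Character polarity is set by the outgroup: the derived state is whichever differs from the outgroup's state, so for asymmetric ears the derived state is '0', and for the remaining characters it is '1'.
fruit dehiscent: derived state '1' in Taxon 2 and Taxon 3 only — synapomorphy for {Taxon 2, Taxon 3}.
gular pouch (state '1') occurs in Taxon 2 and Taxon 4 but conflicts with the nesting implied by the other characters — most parsimoniously interpreted as homoplasy.
asymmetric ears: derived state '0' in Taxon 2, Taxon 3, and Taxon 5 only — synapomorphy for {Taxon 2, Taxon 3, Taxon 5}.
dermal ossicles: derived state '1' in Taxon 4 only — an autapomorphy, so it tells us nothing about relationships among taxa.
lateral line (derived state '1') is shared by all ingroup taxa — unites the whole ingroup.
Most parsimonious ingroup topology: ((Taxon 5,(Taxon 2,Taxon 3)),Taxon 4).
Taxon 3 and Taxon 2 share a more recent common ancestor with each other than either does with Taxon 5, so Taxon 5 is the least closely related of the three.

Taxon 5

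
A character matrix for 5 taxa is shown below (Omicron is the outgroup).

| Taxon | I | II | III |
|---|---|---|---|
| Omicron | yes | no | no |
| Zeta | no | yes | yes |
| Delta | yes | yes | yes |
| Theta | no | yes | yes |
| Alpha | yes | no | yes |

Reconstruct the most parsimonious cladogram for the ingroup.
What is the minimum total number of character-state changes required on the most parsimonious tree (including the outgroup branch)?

Character polarity is set by the outgroup: the derived state is whichever differs from the outgroup's state, so for I the derived state is 'no', and for the remaining characters it is 'yes'.
I: derived state 'no' in Theta and Zeta only — synapomorphy for {Theta, Zeta}.
Only Delta, Theta, and Zeta show the derived state 'yes' for II, supporting them as a clade.
All ingroup taxa share the derived state 'yes' for III; it defines the ingroup but does not resolve relationships within it.
Most parsimonious ingroup topology: (((Zeta,Theta),Delta),Alpha).
Changes per character on this tree: I: 1; II: 1; III: 1.
Total = 3.

3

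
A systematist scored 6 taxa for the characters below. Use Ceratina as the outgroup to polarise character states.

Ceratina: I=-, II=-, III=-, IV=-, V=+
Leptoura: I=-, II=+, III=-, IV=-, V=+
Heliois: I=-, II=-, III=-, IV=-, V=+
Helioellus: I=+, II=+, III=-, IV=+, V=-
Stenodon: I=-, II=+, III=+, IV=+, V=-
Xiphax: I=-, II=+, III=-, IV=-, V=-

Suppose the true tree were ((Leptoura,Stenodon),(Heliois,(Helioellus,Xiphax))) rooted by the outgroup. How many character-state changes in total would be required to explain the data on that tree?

Map each character onto ((Leptoura,Stenodon),(Heliois,(Helioellus,Xiphax))) (rooted by Ceratina) and count the minimum state changes it requires (Fitch parsimony):
I: 1; II: 2; III: 1; IV: 2; V: 2.
Total tree length = 8.

8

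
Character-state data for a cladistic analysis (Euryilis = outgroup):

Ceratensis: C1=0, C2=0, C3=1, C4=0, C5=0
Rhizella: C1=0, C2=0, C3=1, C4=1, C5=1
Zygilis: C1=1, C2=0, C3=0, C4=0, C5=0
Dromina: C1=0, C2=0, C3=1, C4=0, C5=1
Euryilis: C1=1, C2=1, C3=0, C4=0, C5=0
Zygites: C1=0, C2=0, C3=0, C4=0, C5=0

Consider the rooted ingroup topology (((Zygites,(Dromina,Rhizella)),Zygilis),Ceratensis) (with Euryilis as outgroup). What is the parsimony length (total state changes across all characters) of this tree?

Map each character onto (((Zygites,(Dromina,Rhizella)),Zygilis),Ceratensis) (rooted by Euryilis) and count the minimum state changes it requires (Fitch parsimony):
C1: 2; C2: 1; C3: 2; C4: 1; C5: 1.
Total tree length = 7.

7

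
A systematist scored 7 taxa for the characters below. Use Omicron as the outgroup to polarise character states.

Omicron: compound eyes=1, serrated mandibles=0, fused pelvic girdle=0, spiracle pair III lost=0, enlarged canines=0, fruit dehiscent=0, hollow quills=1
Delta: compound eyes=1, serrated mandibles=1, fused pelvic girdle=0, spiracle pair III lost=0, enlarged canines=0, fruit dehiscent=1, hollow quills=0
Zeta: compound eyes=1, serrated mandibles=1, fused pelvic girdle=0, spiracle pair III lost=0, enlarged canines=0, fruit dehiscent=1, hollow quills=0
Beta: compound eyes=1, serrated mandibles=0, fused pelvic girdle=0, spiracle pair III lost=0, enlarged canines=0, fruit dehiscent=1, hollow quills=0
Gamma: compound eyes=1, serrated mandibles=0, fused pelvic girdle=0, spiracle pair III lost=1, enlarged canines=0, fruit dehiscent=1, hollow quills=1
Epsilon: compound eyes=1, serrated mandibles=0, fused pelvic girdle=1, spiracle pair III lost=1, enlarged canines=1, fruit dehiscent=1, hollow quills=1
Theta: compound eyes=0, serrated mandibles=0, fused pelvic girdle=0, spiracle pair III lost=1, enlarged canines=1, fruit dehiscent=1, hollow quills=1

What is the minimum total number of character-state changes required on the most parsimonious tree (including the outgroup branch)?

Character polarity is set by the outgroup: the derived state is whichever differs from the outgroup's state, so for compound eyes, hollow quills the derived state is '0', and for the remaining characters it is '1'.
compound eyes (derived state '0') is unique to Theta (autapomorphy; uninformative for grouping).
serrated mandibles: derived state '1' in Delta and Zeta only — synapomorphy for {Delta, Zeta}.
fused pelvic girdle (derived state '1') is unique to Epsilon (autapomorphy; uninformative for grouping).
spiracle pair III lost: derived state '1' in Epsilon, Gamma, and Theta only — synapomorphy for {Epsilon, Gamma, Theta}.
Only Epsilon and Theta show the derived state '1' for enlarged canines, supporting them as a clade.
All ingroup taxa share the derived state '1' for fruit dehiscent; it defines the ingroup but does not resolve relationships within it.
hollow quills (derived state '0') is shared by Beta, Delta, and Zeta — a synapomorphy uniting that clade.
Most parsimonious ingroup topology: (((Delta,Zeta),Beta),(Gamma,(Epsilon,Theta))).
Changes per character on this tree: compound eyes: 1; serrated mandibles: 1; fused pelvic girdle: 1; spiracle pair III lost: 1; enlarged canines: 1; fruit dehiscent: 1; hollow quills: 1.
Total = 7.

7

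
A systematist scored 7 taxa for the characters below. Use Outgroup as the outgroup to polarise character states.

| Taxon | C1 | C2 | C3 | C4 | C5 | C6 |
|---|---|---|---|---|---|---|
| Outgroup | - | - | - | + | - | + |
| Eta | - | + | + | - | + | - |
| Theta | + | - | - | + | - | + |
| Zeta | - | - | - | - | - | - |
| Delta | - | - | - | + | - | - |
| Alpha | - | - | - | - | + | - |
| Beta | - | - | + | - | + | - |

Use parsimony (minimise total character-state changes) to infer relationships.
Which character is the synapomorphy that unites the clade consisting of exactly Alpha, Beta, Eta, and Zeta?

Character polarity is set by the outgroup: the derived state is whichever differs from the outgroup's state, so for C4, C6 the derived state is '-', and for the remaining characters it is '+'.
C1 (derived state '+') is unique to Theta (autapomorphy; uninformative for grouping).
C2 (derived state '+') is unique to Eta (autapomorphy; uninformative for grouping).
C3 (derived state '+') is shared by Beta and Eta — a synapomorphy uniting that clade.
C4 (derived state '-') is shared by Alpha, Beta, Eta, and Zeta — a synapomorphy uniting that clade.
Only Alpha, Beta, and Eta show the derived state '+' for C5, supporting them as a clade.
C6: derived state '-' in Alpha, Beta, Delta, Eta, and Zeta only — synapomorphy for {Alpha, Beta, Delta, Eta, Zeta}.
Most parsimonious ingroup topology: (((((Eta,Beta),Alpha),Zeta),Delta),Theta).
The clade {Alpha, Beta, Eta, Zeta} is supported by C4: its derived state '-' occurs in exactly those taxa and in no other taxon (including the outgroup).

C4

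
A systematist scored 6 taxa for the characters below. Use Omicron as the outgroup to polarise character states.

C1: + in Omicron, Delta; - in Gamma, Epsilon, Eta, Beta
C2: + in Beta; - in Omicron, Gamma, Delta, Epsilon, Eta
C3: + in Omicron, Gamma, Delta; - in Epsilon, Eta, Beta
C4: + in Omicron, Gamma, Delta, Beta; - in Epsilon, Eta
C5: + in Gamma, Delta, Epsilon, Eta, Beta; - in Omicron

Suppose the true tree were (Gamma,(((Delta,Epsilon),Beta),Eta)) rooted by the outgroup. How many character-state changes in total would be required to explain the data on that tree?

Map each character onto (Gamma,(((Delta,Epsilon),Beta),Eta)) (rooted by Omicron) and count the minimum state changes it requires (Fitch parsimony):
C1: 2; C2: 1; C3: 2; C4: 2; C5: 1.
Total tree length = 8.

8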